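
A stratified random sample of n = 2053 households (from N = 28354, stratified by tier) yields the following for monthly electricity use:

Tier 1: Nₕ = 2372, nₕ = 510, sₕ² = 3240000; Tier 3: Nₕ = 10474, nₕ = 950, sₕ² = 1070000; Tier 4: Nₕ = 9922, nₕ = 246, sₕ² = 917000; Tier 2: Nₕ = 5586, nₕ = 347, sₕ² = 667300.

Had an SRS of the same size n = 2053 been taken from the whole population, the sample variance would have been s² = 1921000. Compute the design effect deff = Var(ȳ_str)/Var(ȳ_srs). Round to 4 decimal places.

0.7947

Var(ȳ_str) = Σ Wₕ²(1−fₕ)sₕ²/nₕ with Wₕ = Nₕ/28354:
  Tier 1: (2372/28354)²·(1−510/2372)·3240000/510 = 34.901213
  Tier 3: (10474/28354)²·(1−950/10474)·1070000/950 = 139.75375
  Tier 4: (9922/28354)²·(1−246/9922)·917000/246 = 445.14412
  Tier 2: (5586/28354)²·(1−347/5586)·667300/347 = 70.0023
  → Var(ȳ_str) = 689.80138.
Var(ȳ_srs) = (1 − 2053/28354)·1921000/2053 = 867.95327.
deff = 689.80138 / 867.95327 = 0.7947.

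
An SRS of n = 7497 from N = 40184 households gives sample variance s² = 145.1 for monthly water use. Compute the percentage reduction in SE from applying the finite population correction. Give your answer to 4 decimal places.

9.8095

f = n/N = 7497/40184 = 0.18656679.
SE_no-fpc = √(s²/n) = 0.13912012; SE_fpc = √((1−f)s²/n) = 0.12547318.
Ratio = √(1−f) = 0.90190532. Reduction = 100·(1 − 0.90190532) = 9.8095%.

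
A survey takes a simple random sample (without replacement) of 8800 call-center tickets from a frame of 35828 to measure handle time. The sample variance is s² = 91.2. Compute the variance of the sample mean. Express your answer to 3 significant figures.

0.00782

Under SRS without replacement, Var(ȳ) = (1 − f)·s²/n with f = n/N = 8800/35828 = 0.24561795.
Var(ȳ) = (1 − 0.24561795)·91.2/8800 = 0.75438205·0.010363636 = 0.0078181412.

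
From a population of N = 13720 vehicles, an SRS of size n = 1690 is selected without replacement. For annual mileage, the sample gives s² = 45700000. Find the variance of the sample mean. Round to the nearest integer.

Under SRS without replacement, Var(ȳ) = (1 − f)·s²/n with f = n/N = 1690/13720 = 0.12317784.
Var(ȳ) = (1 − 0.12317784)·45700000/1690 = 0.87682216·27041.42 = 23710.516.

23711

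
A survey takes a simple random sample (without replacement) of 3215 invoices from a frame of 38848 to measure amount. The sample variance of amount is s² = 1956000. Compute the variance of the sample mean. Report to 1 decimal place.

Under SRS without replacement, Var(ȳ) = (1 − f)·s²/n with f = n/N = 3215/38848 = 0.08275844.
Var(ȳ) = (1 − 0.08275844)·1956000/3215 = 0.91724156·608.39813 = 558.04805.

558.0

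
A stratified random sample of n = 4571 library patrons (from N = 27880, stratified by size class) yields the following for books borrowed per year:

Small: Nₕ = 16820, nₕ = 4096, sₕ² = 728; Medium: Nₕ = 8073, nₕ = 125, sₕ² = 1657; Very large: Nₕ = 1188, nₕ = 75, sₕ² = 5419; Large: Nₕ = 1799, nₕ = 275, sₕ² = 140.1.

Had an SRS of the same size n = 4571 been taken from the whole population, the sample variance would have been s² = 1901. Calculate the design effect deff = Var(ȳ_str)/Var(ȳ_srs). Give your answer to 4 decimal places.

3.6466

Var(ȳ_str) = Σ Wₕ²(1−fₕ)sₕ²/nₕ with Wₕ = Nₕ/27880:
  Small: (16820/27880)²·(1−4096/16820)·728/4096 = 0.048936797
  Medium: (8073/27880)²·(1−125/8073)·1657/125 = 1.0942581
  Very large: (1188/27880)²·(1−75/1188)·5419/75 = 0.12290908
  Large: (1799/27880)²·(1−275/1799)·140.1/275 = 0.0017969502
  → Var(ȳ_str) = 1.2679009.
Var(ȳ_srs) = (1 − 4571/27880)·1901/4571 = 0.34769766.
deff = 1.2679009 / 0.34769766 = 3.6466.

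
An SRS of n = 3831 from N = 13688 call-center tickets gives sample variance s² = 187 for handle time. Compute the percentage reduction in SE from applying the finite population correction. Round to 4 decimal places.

f = n/N = 3831/13688 = 0.27988019.
SE_no-fpc = √(s²/n) = 0.2209351; SE_fpc = √((1−f)s²/n) = 0.18748525.
Ratio = √(1−f) = 0.84859873. Reduction = 100·(1 − 0.84859873) = 15.1401%.

15.1401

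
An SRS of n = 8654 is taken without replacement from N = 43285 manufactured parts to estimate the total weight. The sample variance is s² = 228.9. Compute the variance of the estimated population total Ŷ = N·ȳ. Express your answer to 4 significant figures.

3.965 × 10^7

Var(Ŷ) = N²·Var(ȳ) = N²·(1 − n/N)·s²/n.
f = 8654/43285 = 0.19993069; Var(ȳ) = 0.80006931·228.9/8654 = 0.02116199.
Var(Ŷ) = 43285² · 0.02116199 = 3.9648919 × 10^7.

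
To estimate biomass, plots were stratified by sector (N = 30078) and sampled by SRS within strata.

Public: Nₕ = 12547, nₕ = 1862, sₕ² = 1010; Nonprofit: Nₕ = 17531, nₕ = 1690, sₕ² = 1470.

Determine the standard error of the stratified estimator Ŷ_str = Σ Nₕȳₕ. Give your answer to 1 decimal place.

17727.9

Var(Ŷ_str) = Σₕ Nₕ²(1 − fₕ)sₕ²/nₕ.
Public: 12547²·(1 − 1862/12547)·1010/1862 = 7.2720377 × 10^7.
Nonprofit: 17531²·(1 − 1690/17531)·1470/1690 = 2.4155716 × 10^8.
Sum = 3.1427754 × 10^8.
SE = √(3.1427754 × 10^8) = 17727.9.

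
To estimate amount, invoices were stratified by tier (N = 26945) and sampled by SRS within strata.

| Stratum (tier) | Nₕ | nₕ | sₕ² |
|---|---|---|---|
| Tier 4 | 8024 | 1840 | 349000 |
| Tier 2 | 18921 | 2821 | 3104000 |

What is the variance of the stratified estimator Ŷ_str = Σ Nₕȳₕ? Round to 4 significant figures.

Var(Ŷ_str) = Σₕ Nₕ²(1 − fₕ)sₕ²/nₕ.
Tier 4: 8024²·(1 − 1840/8024)·349000/1840 = 9.4116985 × 10^9.
Tier 2: 18921²·(1 − 2821/18921)·3104000/2821 = 3.351881 × 10^11.
Sum = 3.445998 × 10^11.

3.446 × 10^11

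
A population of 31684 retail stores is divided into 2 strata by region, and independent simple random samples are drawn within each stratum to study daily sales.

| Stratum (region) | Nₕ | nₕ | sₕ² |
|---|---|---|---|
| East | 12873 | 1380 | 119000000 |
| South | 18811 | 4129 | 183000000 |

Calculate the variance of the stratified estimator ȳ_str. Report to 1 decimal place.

Var(ȳ_str) = Σₕ Wₕ²(1 − fₕ)sₕ²/nₕ with Wₕ = Nₕ/N, N = 31684.
East: Wₕ = 0.40629340; term = 0.40629340²·(1 − 0.10720112)·119000000/1380 = 12708.697.
South: Wₕ = 0.59370660; term = 0.59370660²·(1 − 0.21949923)·183000000/4129 = 12193.357.
Sum = 24902.054.

24902.1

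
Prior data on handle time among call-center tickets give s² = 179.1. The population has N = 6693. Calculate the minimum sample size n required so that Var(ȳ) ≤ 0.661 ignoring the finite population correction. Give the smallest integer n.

271

Without fpc, n₀ = s²/D = 179.1/0.661 = 270.9531.
Rounding up, n = 271.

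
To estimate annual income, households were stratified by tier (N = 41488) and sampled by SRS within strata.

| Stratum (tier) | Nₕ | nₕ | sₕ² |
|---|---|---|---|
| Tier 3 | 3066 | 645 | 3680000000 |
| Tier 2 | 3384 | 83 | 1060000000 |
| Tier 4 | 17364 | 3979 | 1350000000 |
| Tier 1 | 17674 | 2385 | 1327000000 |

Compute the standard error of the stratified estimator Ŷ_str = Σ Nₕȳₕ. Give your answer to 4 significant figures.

Var(Ŷ_str) = Σₕ Nₕ²(1 − fₕ)sₕ²/nₕ.
Tier 3: 3066²·(1 − 645/3066)·3680000000/645 = 4.2350159 × 10^13.
Tier 2: 3384²·(1 − 83/3384)·1060000000/83 = 1.4266047 × 10^14.
Tier 4: 17364²·(1 − 3979/17364)·1350000000/3979 = 7.8854772 × 10^13.
Tier 1: 17674²·(1 − 2385/17674)·1327000000/2385 = 1.5034759 × 10^14.
Sum = 4.1421299 × 10^14.
SE = √(4.1421299 × 10^14) = 2.035 × 10^7.

2.035 × 10^7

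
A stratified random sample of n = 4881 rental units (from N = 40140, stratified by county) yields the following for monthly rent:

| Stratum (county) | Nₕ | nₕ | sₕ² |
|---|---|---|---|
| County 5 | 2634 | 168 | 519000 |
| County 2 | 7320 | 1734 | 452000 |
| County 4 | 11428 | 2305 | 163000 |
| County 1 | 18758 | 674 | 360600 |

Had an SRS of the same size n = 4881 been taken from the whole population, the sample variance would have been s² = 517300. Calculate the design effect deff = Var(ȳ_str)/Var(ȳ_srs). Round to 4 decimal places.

1.4639

Var(ȳ_str) = Σ Wₕ²(1−fₕ)sₕ²/nₕ with Wₕ = Nₕ/40140:
  County 5: (2634/40140)²·(1−168/2634)·519000/168 = 12.454095
  County 2: (7320/40140)²·(1−1734/7320)·452000/1734 = 6.6152554
  County 4: (11428/40140)²·(1−2305/11428)·163000/2305 = 4.5758296
  County 1: (18758/40140)²·(1−674/18758)·360600/674 = 112.63986
  → Var(ȳ_str) = 136.28504.
Var(ȳ_srs) = (1 − 4881/40140)·517300/4881 = 93.094987.
deff = 136.28504 / 93.094987 = 1.4639.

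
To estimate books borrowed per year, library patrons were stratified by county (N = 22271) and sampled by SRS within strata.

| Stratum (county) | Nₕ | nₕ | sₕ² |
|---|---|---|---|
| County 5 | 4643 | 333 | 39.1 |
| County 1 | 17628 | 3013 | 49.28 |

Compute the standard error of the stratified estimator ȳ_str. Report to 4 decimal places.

Var(ȳ_str) = Σₕ Wₕ²(1 − fₕ)sₕ²/nₕ with Wₕ = Nₕ/N, N = 22271.
County 5: Wₕ = 0.20847739; term = 0.20847739²·(1 − 0.07172087)·39.1/333 = 0.0047372799.
County 1: Wₕ = 0.79152261; term = 0.79152261²·(1 − 0.17092126)·49.28/3013 = 0.0084955988.
Sum = 0.013232879.
SE = √(0.013232879) = 0.1150.

0.1150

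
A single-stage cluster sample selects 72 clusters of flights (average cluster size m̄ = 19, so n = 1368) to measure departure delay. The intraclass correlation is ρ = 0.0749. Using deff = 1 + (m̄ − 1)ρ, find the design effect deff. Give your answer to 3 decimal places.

2.348

deff = 1 + (19 − 1)·0.0749 = 1 + 1.3482 = 2.3482.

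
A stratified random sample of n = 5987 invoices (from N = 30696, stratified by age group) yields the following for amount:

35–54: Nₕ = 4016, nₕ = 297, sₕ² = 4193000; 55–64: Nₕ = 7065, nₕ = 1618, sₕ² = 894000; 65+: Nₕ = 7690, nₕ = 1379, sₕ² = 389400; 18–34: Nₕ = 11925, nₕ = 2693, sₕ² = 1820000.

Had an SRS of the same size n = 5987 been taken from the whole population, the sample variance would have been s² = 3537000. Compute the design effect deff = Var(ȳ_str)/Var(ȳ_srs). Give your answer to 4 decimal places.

Var(ȳ_str) = Σ Wₕ²(1−fₕ)sₕ²/nₕ with Wₕ = Nₕ/30696:
  35–54: (4016/30696)²·(1−297/4016)·4193000/297 = 223.78178
  55–64: (7065/30696)²·(1−1618/7065)·894000/1618 = 22.56654
  65+: (7690/30696)²·(1−1379/7690)·389400/1379 = 14.544293
  18–34: (11925/30696)²·(1−2693/11925)·1820000/2693 = 78.963365
  → Var(ȳ_str) = 339.85598.
Var(ȳ_srs) = (1 − 5987/30696)·3537000/5987 = 475.55328.
deff = 339.85598 / 475.55328 = 0.7147.

0.7147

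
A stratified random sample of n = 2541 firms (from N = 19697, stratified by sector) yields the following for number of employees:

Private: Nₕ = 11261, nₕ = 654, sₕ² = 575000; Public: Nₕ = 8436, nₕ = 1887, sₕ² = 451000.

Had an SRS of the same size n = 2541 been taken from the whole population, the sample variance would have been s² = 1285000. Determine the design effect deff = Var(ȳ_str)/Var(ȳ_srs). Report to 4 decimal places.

0.6918

Var(ȳ_str) = Σ Wₕ²(1−fₕ)sₕ²/nₕ with Wₕ = Nₕ/19697:
  Private: (11261/19697)²·(1−654/11261)·575000/654 = 270.68205
  Public: (8436/19697)²·(1−1887/8436)·451000/1887 = 34.034238
  → Var(ȳ_str) = 304.71629.
Var(ȳ_srs) = (1 − 2541/19697)·1285000/2541 = 440.46805.
deff = 304.71629 / 440.46805 = 0.6918.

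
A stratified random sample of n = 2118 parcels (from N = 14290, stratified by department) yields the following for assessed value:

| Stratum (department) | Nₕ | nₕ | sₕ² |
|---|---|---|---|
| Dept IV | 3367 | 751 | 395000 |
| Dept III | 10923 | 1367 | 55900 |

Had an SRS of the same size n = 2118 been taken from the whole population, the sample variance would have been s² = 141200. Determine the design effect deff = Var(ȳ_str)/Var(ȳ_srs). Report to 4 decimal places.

Var(ȳ_str) = Σ Wₕ²(1−fₕ)sₕ²/nₕ with Wₕ = Nₕ/14290:
  Dept IV: (3367/14290)²·(1−751/3367)·395000/751 = 22.686816
  Dept III: (10923/14290)²·(1−1367/10923)·55900/1367 = 20.902436
  → Var(ȳ_str) = 43.589252.
Var(ȳ_srs) = (1 − 2118/14290)·141200/2118 = 56.785631.
deff = 43.589252 / 56.785631 = 0.7676.

0.7676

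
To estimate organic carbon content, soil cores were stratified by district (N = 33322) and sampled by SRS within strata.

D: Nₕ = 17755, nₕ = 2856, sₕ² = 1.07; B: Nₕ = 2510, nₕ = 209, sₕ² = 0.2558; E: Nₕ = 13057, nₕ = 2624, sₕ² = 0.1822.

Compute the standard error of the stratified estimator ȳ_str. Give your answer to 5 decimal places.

0.01020

Var(ȳ_str) = Σₕ Wₕ²(1 − fₕ)sₕ²/nₕ with Wₕ = Nₕ/N, N = 33322.
D: Wₕ = 0.53283116; term = 0.53283116²·(1 − 0.16085610)·1.07/2856 = 8.9256787 × 10^-5.
B: Wₕ = 0.07532561; term = 0.07532561²·(1 − 0.08326693)·0.2558/209 = 6.3662322 × 10^-6.
E: Wₕ = 0.39184323; term = 0.39184323²·(1 − 0.20096500)·0.1822/2624 = 8.5187335 × 10^-6.
Sum = 1.0414175 × 10^-4.
SE = √(1.0414175 × 10^-4) = 0.01020.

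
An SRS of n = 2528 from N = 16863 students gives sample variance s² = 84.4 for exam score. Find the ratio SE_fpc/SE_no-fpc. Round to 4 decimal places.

0.9220

f = n/N = 2528/16863 = 0.14991401.
SE_no-fpc = √(s²/n) = 0.18271857; SE_fpc = √((1−f)s²/n) = 0.16846672.
Ratio = √(1−f) = 0.92200108.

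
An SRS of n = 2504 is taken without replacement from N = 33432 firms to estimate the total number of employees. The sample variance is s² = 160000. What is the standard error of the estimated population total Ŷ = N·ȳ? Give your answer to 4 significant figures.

257000

Var(Ŷ) = N²·Var(ȳ) = N²·(1 − n/N)·s²/n.
f = 2504/33432 = 0.07489830; Var(ȳ) = 0.92510170·160000/2504 = 59.11193.
Var(Ŷ) = 33432² · 59.11193 = 6.6069323 × 10^10.
SE(Ŷ) = √(6.6069323 × 10^10) = 257000.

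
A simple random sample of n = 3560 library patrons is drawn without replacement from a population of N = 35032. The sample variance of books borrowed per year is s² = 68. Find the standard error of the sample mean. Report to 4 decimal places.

Under SRS without replacement, Var(ȳ) = (1 − f)·s²/n with f = n/N = 3560/35032 = 0.10162137.
Var(ȳ) = (1 − 0.10162137)·68/3560 = 0.89837863·0.019101124 = 0.017160041.
SE(ȳ) = √(0.017160041) = 0.1310.

0.1310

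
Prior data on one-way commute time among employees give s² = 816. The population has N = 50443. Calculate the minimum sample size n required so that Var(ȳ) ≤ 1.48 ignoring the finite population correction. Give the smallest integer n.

Without fpc, n₀ = s²/D = 816/1.48 = 551.3514.
Rounding up, n = 552.

552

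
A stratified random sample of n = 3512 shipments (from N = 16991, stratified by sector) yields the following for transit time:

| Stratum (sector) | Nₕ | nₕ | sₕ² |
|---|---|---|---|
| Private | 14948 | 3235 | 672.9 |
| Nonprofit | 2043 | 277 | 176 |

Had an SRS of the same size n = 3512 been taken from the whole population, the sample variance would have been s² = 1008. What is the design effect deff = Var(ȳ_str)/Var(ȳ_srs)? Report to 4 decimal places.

0.5889

Var(ȳ_str) = Σ Wₕ²(1−fₕ)sₕ²/nₕ with Wₕ = Nₕ/16991:
  Private: (14948/16991)²·(1−3235/14948)·672.9/3235 = 0.12615068
  Nonprofit: (2043/16991)²·(1−277/2043)·176/277 = 0.007940614
  → Var(ȳ_str) = 0.13409129.
Var(ȳ_srs) = (1 − 3512/16991)·1008/3512 = 0.22769042.
deff = 0.13409129 / 0.22769042 = 0.5889.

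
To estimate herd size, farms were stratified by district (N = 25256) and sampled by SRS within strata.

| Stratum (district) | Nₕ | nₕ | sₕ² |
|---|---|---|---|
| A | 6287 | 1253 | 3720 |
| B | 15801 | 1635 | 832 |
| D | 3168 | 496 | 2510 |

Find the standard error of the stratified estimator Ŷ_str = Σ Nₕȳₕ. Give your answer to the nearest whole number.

15834

Var(Ŷ_str) = Σₕ Nₕ²(1 − fₕ)sₕ²/nₕ.
A: 6287²·(1 − 1253/6287)·3720/1253 = 9.3961197 × 10^7.
B: 15801²·(1 − 1635/15801)·832/1635 = 1.1390358 × 10^8.
D: 3168²·(1 − 496/3168)·2510/496 = 4.283647 × 10^7.
Sum = 2.5070125 × 10^8.
SE = √(2.5070125 × 10^8) = 15834.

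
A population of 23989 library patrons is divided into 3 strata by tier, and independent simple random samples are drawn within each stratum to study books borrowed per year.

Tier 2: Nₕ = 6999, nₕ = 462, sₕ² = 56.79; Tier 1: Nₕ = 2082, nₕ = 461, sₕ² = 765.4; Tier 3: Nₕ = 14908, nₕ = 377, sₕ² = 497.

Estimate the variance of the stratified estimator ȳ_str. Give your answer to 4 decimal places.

0.5158

Var(ȳ_str) = Σₕ Wₕ²(1 − fₕ)sₕ²/nₕ with Wₕ = Nₕ/N, N = 23989.
Tier 2: Wₕ = 0.29175872; term = 0.29175872²·(1 − 0.06600943)·56.79/462 = 0.0097728241.
Tier 1: Wₕ = 0.08678978; term = 0.08678978²·(1 − 0.22142171)·765.4/461 = 0.0097370407.
Tier 3: Wₕ = 0.62145150; term = 0.62145150²·(1 − 0.02528844)·497/377 = 0.49625585.
Sum = 0.51576571.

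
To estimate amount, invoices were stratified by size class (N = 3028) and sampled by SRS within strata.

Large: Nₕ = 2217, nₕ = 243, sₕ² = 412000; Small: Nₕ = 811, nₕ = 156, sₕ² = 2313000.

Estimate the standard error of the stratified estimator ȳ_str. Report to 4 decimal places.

40.8446

Var(ȳ_str) = Σₕ Wₕ²(1 − fₕ)sₕ²/nₕ with Wₕ = Nₕ/N, N = 3028.
Large: Wₕ = 0.73216645; term = 0.73216645²·(1 − 0.10960758)·412000/243 = 809.26739.
Small: Wₕ = 0.26783355; term = 0.26783355²·(1 − 0.19235512)·2313000/156 = 859.01638.
Sum = 1668.2838.
SE = √(1668.2838) = 40.8446.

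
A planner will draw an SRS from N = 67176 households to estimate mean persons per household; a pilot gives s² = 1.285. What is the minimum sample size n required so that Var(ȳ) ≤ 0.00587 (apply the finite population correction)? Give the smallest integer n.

219

Without fpc, n₀ = s²/D = 1.285/0.00587 = 218.9097.
With fpc, (1 − n/N)·s²/n ≤ D requires n ≥ n₀/(1 + n₀/N) = 218.9097/(1 + 218.9097/67176) = 218.1986.
Rounding up, n = 219.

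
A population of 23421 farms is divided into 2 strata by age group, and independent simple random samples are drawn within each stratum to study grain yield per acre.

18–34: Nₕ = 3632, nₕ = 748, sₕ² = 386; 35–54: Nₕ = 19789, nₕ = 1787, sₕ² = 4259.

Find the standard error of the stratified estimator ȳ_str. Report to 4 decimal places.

1.2481

Var(ȳ_str) = Σₕ Wₕ²(1 − fₕ)sₕ²/nₕ with Wₕ = Nₕ/N, N = 23421.
18–34: Wₕ = 0.15507451; term = 0.15507451²·(1 − 0.20594714)·386/748 = 0.0098540766.
35–54: Wₕ = 0.84492549; term = 0.84492549²·(1 − 0.09030269)·4259/1787 = 1.5478071.
Sum = 1.5576612.
SE = √(1.5576612) = 1.2481.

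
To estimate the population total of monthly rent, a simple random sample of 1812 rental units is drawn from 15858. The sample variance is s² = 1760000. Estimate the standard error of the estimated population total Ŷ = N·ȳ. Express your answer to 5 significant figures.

465130

Var(Ŷ) = N²·Var(ȳ) = N²·(1 − n/N)·s²/n.
f = 1812/15858 = 0.11426409; Var(ȳ) = 0.88573591·1760000/1812 = 860.31744.
Var(Ŷ) = 15858² · 860.31744 = 2.1634933 × 10^11.
SE(Ŷ) = √(2.1634933 × 10^11) = 465130.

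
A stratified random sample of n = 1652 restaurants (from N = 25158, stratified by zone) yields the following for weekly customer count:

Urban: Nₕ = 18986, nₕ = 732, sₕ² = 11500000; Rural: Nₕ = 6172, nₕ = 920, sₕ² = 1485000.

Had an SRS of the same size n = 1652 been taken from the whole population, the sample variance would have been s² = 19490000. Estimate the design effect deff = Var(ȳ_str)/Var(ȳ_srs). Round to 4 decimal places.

0.7879

Var(ȳ_str) = Σ Wₕ²(1−fₕ)sₕ²/nₕ with Wₕ = Nₕ/25158:
  Urban: (18986/25158)²·(1−732/18986)·11500000/732 = 8602.5272
  Rural: (6172/25158)²·(1−920/6172)·1485000/920 = 82.667925
  → Var(ȳ_str) = 8685.1951.
Var(ȳ_srs) = (1 − 1652/25158)·19490000/1652 = 11023.117.
deff = 8685.1951 / 11023.117 = 0.7879.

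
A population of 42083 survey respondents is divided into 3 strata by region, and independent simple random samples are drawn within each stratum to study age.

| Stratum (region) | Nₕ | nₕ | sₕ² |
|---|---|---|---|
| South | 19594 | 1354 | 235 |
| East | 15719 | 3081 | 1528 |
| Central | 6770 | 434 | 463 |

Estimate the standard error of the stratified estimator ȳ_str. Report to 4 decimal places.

Var(ȳ_str) = Σₕ Wₕ²(1 − fₕ)sₕ²/nₕ with Wₕ = Nₕ/N, N = 42083.
South: Wₕ = 0.46560369; term = 0.46560369²·(1 − 0.06910279)·235/1354 = 0.035025452.
East: Wₕ = 0.37352375; term = 0.37352375²·(1 − 0.19600483)·1528/3081 = 0.055631598.
Central: Wₕ = 0.16087256; term = 0.16087256²·(1 − 0.06410635)·463/434 = 0.025839358.
Sum = 0.11649641.
SE = √(0.11649641) = 0.3413.

0.3413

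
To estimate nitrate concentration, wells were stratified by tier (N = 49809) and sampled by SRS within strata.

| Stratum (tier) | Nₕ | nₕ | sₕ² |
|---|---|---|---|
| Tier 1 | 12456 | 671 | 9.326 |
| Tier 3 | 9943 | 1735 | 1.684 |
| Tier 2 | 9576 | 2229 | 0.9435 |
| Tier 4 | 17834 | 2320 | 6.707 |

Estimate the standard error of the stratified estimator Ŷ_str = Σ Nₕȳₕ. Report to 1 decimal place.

Var(Ŷ_str) = Σₕ Nₕ²(1 − fₕ)sₕ²/nₕ.
Tier 1: 12456²·(1 − 671/12456)·9.326/671 = 2.0402392 × 10^6.
Tier 3: 9943²·(1 − 1735/9943)·1.684/1735 = 79213.17.
Tier 2: 9576²·(1 − 2229/9576)·0.9435/2229 = 29780.091.
Tier 4: 17834²·(1 − 2320/17834)·6.707/2320 = 799857.96.
Sum = 2.9490904 × 10^6.
SE = √(2.9490904 × 10^6) = 1717.3.

1717.3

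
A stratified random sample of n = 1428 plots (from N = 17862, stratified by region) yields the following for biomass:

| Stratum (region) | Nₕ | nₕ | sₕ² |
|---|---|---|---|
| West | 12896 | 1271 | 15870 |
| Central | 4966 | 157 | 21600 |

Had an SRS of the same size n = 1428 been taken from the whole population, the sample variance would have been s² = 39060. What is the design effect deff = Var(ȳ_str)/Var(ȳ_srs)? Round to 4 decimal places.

0.6423

Var(ȳ_str) = Σ Wₕ²(1−fₕ)sₕ²/nₕ with Wₕ = Nₕ/17862:
  West: (12896/17862)²·(1−1271/12896)·15870/1271 = 5.8670419
  Central: (4966/17862)²·(1−157/4966)·21600/157 = 10.29806
  → Var(ȳ_str) = 16.165102.
Var(ȳ_srs) = (1 − 1428/17862)·39060/1428 = 25.166176.
deff = 16.165102 / 25.166176 = 0.6423.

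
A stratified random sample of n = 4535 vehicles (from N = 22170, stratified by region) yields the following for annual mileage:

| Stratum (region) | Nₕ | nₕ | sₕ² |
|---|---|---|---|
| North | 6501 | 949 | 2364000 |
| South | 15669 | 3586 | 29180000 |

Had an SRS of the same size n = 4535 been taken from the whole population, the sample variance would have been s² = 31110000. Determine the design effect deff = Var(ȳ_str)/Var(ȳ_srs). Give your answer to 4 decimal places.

0.6079

Var(ȳ_str) = Σ Wₕ²(1−fₕ)sₕ²/nₕ with Wₕ = Nₕ/22170:
  North: (6501/22170)²·(1−949/6501)·2364000/949 = 182.92771
  South: (15669/22170)²·(1−3586/15669)·29180000/3586 = 3134.4379
  → Var(ȳ_str) = 3317.3656.
Var(ȳ_srs) = (1 − 4535/22170)·31110000/4535 = 5456.7303.
deff = 3317.3656 / 5456.7303 = 0.6079.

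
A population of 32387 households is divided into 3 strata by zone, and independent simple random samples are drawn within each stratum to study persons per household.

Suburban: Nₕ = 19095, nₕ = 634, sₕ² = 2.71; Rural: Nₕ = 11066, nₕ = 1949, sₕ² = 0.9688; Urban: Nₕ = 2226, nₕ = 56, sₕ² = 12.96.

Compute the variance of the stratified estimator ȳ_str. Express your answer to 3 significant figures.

Var(ȳ_str) = Σₕ Wₕ²(1 − fₕ)sₕ²/nₕ with Wₕ = Nₕ/N, N = 32387.
Suburban: Wₕ = 0.58958842; term = 0.58958842²·(1 − 0.03320241)·2.71/634 = 0.0014365259.
Rural: Wₕ = 0.34168030; term = 0.34168030²·(1 − 0.17612507)·0.9688/1949 = 4.781052 × 10^-5.
Urban: Wₕ = 0.06873128; term = 0.06873128²·(1 − 0.02515723)·12.96/56 = 0.0010657625.
Sum = 0.0025500989.

0.00255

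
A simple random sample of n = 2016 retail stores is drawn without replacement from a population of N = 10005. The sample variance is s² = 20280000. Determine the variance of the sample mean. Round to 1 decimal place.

Under SRS without replacement, Var(ȳ) = (1 − f)·s²/n with f = n/N = 2016/10005 = 0.20149925.
Var(ȳ) = (1 − 0.20149925)·20280000/2016 = 0.79850075·10059.524 = 8032.5373.

8032.5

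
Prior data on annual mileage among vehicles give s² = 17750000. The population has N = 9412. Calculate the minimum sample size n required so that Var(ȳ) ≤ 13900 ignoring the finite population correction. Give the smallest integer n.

1277

Without fpc, n₀ = s²/D = 17750000/13900 = 1276.9784.
Rounding up, n = 1277.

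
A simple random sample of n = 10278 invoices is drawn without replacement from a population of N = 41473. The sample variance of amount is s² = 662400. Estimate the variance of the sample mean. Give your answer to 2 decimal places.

48.48

Under SRS without replacement, Var(ȳ) = (1 − f)·s²/n with f = n/N = 10278/41473 = 0.24782389.
Var(ȳ) = (1 − 0.24782389)·662400/10278 = 0.75217611·64.448336 = 48.476499.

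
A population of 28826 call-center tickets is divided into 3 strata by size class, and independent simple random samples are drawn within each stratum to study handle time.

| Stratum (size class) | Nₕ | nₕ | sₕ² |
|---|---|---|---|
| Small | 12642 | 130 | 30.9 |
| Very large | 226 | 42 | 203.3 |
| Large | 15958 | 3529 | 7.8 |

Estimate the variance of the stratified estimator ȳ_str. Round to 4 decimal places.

Var(ȳ_str) = Σₕ Wₕ²(1 − fₕ)sₕ²/nₕ with Wₕ = Nₕ/N, N = 28826.
Small: Wₕ = 0.43856241; term = 0.43856241²·(1 − 0.01028318)·30.9/130 = 0.045246906.
Very large: Wₕ = 0.00784014; term = 0.00784014²·(1 − 0.18584071)·203.3/42 = 2.4223985 × 10^-4.
Large: Wₕ = 0.55359745; term = 0.55359745²·(1 − 0.22114300)·7.8/3529 = 5.2758061 × 10^-4.
Sum = 0.046016726.

0.0460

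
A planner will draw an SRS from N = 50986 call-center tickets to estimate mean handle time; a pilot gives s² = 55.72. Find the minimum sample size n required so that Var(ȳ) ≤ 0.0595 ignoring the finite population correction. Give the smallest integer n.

937

Without fpc, n₀ = s²/D = 55.72/0.0595 = 936.4706.
Rounding up, n = 937.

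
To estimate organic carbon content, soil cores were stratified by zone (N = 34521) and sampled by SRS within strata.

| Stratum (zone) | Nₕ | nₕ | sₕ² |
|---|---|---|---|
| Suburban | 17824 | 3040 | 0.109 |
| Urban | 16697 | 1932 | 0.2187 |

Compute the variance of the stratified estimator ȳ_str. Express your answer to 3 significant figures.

Var(ȳ_str) = Σₕ Wₕ²(1 − fₕ)sₕ²/nₕ with Wₕ = Nₕ/N, N = 34521.
Suburban: Wₕ = 0.51632340; term = 0.51632340²·(1 − 0.17055655)·0.109/3040 = 7.928359 × 10^-6.
Urban: Wₕ = 0.48367660; term = 0.48367660²·(1 − 0.11570941)·0.2187/1932 = 2.3417839 × 10^-5.
Sum = 3.1346198 × 10^-5.

3.13 × 10^-5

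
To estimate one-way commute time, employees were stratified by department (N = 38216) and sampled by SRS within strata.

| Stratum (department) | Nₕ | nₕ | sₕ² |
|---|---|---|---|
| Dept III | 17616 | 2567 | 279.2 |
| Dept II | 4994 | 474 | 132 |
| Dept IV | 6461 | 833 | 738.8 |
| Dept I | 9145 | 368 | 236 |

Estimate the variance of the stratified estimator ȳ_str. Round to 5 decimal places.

Var(ȳ_str) = Σₕ Wₕ²(1 − fₕ)sₕ²/nₕ with Wₕ = Nₕ/N, N = 38216.
Dept III: Wₕ = 0.46095876; term = 0.46095876²·(1 − 0.14571980)·279.2/2567 = 0.01974304.
Dept II: Wₕ = 0.13067825; term = 0.13067825²·(1 − 0.09491390)·132/474 = 0.0043041967.
Dept IV: Wₕ = 0.16906531; term = 0.16906531²·(1 − 0.12892741)·738.8/833 = 0.022082348.
Dept I: Wₕ = 0.23929768; term = 0.23929768²·(1 − 0.04024057)·236/368 = 0.035245489.
Sum = 0.081375074.

0.08138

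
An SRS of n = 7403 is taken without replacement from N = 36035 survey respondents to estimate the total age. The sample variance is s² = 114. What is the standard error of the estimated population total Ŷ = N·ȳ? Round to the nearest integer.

Var(Ŷ) = N²·Var(ȳ) = N²·(1 − n/N)·s²/n.
f = 7403/36035 = 0.20543916; Var(ȳ) = 0.79456084·114/7403 = 0.012235572.
Var(Ŷ) = 36035² · 0.012235572 = 1.588815 × 10^7.
SE(Ŷ) = √(1.588815 × 10^7) = 3986.

3986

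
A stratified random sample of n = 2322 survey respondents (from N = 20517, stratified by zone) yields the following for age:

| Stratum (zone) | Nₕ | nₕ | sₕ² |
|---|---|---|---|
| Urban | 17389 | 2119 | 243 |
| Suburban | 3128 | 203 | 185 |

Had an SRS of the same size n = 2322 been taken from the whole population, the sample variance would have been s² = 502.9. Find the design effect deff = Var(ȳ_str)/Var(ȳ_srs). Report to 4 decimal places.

0.4797

Var(ȳ_str) = Σ Wₕ²(1−fₕ)sₕ²/nₕ with Wₕ = Nₕ/20517:
  Urban: (17389/20517)²·(1−2119/17389)·243/2119 = 0.072337125
  Suburban: (3128/20517)²·(1−203/3128)·185/203 = 0.019807998
  → Var(ȳ_str) = 0.092145123.
Var(ȳ_srs) = (1 − 2322/20517)·502.9/2322 = 0.19206915.
deff = 0.092145123 / 0.19206915 = 0.4797.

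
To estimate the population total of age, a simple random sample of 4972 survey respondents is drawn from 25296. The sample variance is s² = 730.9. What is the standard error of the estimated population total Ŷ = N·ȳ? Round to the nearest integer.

8693

Var(Ŷ) = N²·Var(ȳ) = N²·(1 − n/N)·s²/n.
f = 4972/25296 = 0.19655281; Var(ȳ) = 0.80344719·730.9/4972 = 0.11810932.
Var(Ŷ) = 25296² · 0.11810932 = 7.5576691 × 10^7.
SE(Ŷ) = √(7.5576691 × 10^7) = 8693.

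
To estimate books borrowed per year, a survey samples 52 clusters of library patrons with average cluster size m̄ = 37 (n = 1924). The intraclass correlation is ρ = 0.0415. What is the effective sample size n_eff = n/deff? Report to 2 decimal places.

deff = 1 + (37 − 1)·0.0415 = 1 + 1.494 = 2.494.
n_eff = 1924 / 2.494 = 771.45.

771.45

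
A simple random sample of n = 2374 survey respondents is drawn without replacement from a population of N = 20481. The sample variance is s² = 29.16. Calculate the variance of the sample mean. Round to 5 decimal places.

0.01086

Under SRS without replacement, Var(ȳ) = (1 − f)·s²/n with f = n/N = 2374/20481 = 0.11591231.
Var(ȳ) = (1 − 0.11591231)·29.16/2374 = 0.88408769·0.012283067 = 0.010859308.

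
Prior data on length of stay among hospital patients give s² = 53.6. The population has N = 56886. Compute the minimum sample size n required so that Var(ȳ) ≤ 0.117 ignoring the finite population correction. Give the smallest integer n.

Without fpc, n₀ = s²/D = 53.6/0.117 = 458.1197.
Rounding up, n = 459.

459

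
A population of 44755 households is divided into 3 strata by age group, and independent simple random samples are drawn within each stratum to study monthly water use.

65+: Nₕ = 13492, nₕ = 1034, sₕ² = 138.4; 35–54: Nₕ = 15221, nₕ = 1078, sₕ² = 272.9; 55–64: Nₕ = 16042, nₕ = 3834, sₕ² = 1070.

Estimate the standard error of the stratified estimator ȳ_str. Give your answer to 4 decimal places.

0.2564

Var(ȳ_str) = Σₕ Wₕ²(1 − fₕ)sₕ²/nₕ with Wₕ = Nₕ/N, N = 44755.
65+: Wₕ = 0.30146352; term = 0.30146352²·(1 − 0.07663801)·138.4/1034 = 0.011232.
35–54: Wₕ = 0.34009608; term = 0.34009608²·(1 − 0.07082320)·272.9/1078 = 0.027207359.
55–64: Wₕ = 0.35844040; term = 0.35844040²·(1 − 0.23899763)·1070/3834 = 0.027286735.
Sum = 0.065726094.
SE = √(0.065726094) = 0.2564.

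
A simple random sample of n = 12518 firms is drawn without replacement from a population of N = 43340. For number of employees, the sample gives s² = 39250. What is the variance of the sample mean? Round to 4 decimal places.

Under SRS without replacement, Var(ȳ) = (1 − f)·s²/n with f = n/N = 12518/43340 = 0.28883249.
Var(ȳ) = (1 − 0.28883249)·39250/12518 = 0.71116751·3.1354849 = 2.229855.

2.2299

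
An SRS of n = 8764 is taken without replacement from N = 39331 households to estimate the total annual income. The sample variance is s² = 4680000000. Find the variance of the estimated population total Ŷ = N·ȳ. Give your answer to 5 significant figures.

Var(Ŷ) = N²·Var(ȳ) = N²·(1 − n/N)·s²/n.
f = 8764/39331 = 0.22282678; Var(ȳ) = 0.77717322·4680000000/8764 = 415012.63.
Var(Ŷ) = 39331² · 415012.63 = 6.4199448 × 10^14.

6.4199 × 10^14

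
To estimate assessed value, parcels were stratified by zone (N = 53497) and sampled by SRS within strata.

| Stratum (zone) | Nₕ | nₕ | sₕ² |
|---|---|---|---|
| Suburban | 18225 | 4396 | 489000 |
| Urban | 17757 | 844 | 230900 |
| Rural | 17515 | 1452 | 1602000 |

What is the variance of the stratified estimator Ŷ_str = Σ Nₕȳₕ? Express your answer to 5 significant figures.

Var(Ŷ_str) = Σₕ Nₕ²(1 − fₕ)sₕ²/nₕ.
Suburban: 18225²·(1 − 4396/18225)·489000/4396 = 2.8035576 × 10^10.
Urban: 17757²·(1 − 844/17757)·230900/844 = 8.2162138 × 10^10.
Rural: 17515²·(1 − 1452/17515)·1602000/1452 = 3.1040785 × 10^11.
Sum = 4.2060556 × 10^11.

4.2061 × 10^11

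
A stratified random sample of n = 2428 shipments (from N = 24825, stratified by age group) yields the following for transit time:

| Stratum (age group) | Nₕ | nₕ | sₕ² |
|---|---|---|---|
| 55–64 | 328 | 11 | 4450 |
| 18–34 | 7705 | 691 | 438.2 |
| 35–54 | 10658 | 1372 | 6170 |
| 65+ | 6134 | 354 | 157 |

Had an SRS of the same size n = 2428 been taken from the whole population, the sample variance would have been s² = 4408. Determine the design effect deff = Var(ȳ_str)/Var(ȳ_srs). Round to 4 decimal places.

0.5321

Var(ȳ_str) = Σ Wₕ²(1−fₕ)sₕ²/nₕ with Wₕ = Nₕ/24825:
  55–64: (328/24825)²·(1−11/328)·4450/11 = 0.068253027
  18–34: (7705/24825)²·(1−691/7705)·438.2/691 = 0.055610169
  35–54: (10658/24825)²·(1−1372/10658)·6170/1372 = 0.72219908
  65+: (6134/24825)²·(1−354/6134)·157/354 = 0.025514642
  → Var(ȳ_str) = 0.87157692.
Var(ȳ_srs) = (1 − 2428/24825)·4408/2428 = 1.6379231.
deff = 0.87157692 / 1.6379231 = 0.5321.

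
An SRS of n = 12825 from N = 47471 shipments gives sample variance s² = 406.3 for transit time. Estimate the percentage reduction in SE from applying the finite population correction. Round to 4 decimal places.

f = n/N = 12825/47471 = 0.27016494.
SE_no-fpc = √(s²/n) = 0.17798964; SE_fpc = √((1−f)s²/n) = 0.15205723.
Ratio = √(1−f) = 0.85430384. Reduction = 100·(1 − 0.85430384) = 14.5696%.

14.5696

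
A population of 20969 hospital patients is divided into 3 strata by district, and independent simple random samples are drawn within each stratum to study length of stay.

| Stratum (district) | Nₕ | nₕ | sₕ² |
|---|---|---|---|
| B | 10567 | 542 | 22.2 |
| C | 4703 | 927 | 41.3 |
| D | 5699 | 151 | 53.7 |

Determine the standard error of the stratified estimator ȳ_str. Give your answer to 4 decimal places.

Var(ȳ_str) = Σₕ Wₕ²(1 − fₕ)sₕ²/nₕ with Wₕ = Nₕ/N, N = 20969.
B: Wₕ = 0.50393438; term = 0.50393438²·(1 − 0.05129176)·22.2/542 = 0.0098681181.
C: Wₕ = 0.22428347; term = 0.22428347²·(1 − 0.19710823)·41.3/927 = 0.0017993757.
D: Wₕ = 0.27178215; term = 0.27178215²·(1 − 0.02649588)·53.7/151 = 0.025572725.
Sum = 0.037240219.
SE = √(0.037240219) = 0.1930.

0.1930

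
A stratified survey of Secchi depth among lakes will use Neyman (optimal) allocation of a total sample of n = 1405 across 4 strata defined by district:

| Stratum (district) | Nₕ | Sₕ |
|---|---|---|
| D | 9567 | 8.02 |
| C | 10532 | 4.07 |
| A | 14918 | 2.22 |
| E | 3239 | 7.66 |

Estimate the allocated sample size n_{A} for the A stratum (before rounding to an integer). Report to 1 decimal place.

Neyman allocation: nₕ = n·NₕSₕ / Σⱼ NⱼSⱼ.
Σ NⱼSⱼ = 9567·8.02 + 10532·4.07 + 14918·2.22 + 3239·7.66 = 177521.28.
n_{A} = 1405·14918·2.22 / 177521.28 = 262.1.

262.1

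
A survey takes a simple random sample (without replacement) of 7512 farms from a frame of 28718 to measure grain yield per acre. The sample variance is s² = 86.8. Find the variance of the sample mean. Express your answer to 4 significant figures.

Under SRS without replacement, Var(ȳ) = (1 − f)·s²/n with f = n/N = 7512/28718 = 0.26157810.
Var(ȳ) = (1 − 0.26157810)·86.8/7512 = 0.73842190·0.011554846 = 0.008532351.

0.008532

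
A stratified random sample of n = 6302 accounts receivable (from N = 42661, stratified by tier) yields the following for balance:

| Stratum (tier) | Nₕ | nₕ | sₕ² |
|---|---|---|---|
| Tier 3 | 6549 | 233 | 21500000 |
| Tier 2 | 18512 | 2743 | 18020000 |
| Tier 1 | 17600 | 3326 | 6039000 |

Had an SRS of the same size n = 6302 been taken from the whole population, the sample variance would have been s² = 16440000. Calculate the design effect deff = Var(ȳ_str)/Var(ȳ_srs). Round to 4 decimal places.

Var(ȳ_str) = Σ Wₕ²(1−fₕ)sₕ²/nₕ with Wₕ = Nₕ/42661:
  Tier 3: (6549/42661)²·(1−233/6549)·21500000/233 = 2097.1891
  Tier 2: (18512/42661)²·(1−2743/18512)·18020000/2743 = 1053.718
  Tier 1: (17600/42661)²·(1−3326/17600)·6039000/3326 = 250.63348
  → Var(ȳ_str) = 3401.5406.
Var(ȳ_srs) = (1 − 6302/42661)·16440000/6302 = 2223.332.
deff = 3401.5406 / 2223.332 = 1.5299.

1.5299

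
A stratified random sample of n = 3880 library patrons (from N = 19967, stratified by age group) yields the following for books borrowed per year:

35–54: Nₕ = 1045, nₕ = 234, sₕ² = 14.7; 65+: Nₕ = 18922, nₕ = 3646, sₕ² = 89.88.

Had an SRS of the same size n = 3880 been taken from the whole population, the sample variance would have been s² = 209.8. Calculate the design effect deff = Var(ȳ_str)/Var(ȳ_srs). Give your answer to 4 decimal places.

Var(ȳ_str) = Σ Wₕ²(1−fₕ)sₕ²/nₕ with Wₕ = Nₕ/19967:
  35–54: (1045/19967)²·(1−234/1045)·14.7/234 = 1.335405 × 10^-4
  65+: (18922/19967)²·(1−3646/18922)·89.88/3646 = 0.017873
  → Var(ȳ_str) = 0.018006541.
Var(ȳ_srs) = (1 − 3880/19967)·209.8/3880 = 0.043564828.
deff = 0.018006541 / 0.043564828 = 0.4133.

0.4133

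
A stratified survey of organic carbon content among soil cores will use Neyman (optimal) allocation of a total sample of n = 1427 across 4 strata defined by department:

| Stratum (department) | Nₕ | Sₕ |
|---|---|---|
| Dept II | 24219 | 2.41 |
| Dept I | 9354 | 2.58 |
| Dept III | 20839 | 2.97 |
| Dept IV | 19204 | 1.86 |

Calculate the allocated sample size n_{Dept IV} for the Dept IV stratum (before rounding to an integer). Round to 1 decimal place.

283.0

Neyman allocation: nₕ = n·NₕSₕ / Σⱼ NⱼSⱼ.
Σ NⱼSⱼ = 24219·2.41 + 9354·2.58 + 20839·2.97 + 19204·1.86 = 180112.38.
n_{Dept IV} = 1427·19204·1.86 / 180112.38 = 283.0.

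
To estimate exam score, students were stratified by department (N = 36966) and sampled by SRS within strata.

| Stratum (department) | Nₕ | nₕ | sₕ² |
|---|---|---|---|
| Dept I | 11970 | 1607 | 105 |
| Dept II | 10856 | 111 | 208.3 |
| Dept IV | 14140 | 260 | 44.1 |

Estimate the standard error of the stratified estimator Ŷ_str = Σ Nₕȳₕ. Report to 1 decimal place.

Var(Ŷ_str) = Σₕ Nₕ²(1 − fₕ)sₕ²/nₕ.
Dept I: 11970²·(1 − 1607/11970)·105/1607 = 8.105001 × 10^6.
Dept II: 10856²·(1 − 111/10856)·208.3/111 = 2.1889838 × 10^8.
Dept IV: 14140²·(1 − 260/14140)·44.1/260 = 3.3289258 × 10^7.
Sum = 2.6029264 × 10^8.
SE = √(2.6029264 × 10^8) = 16133.6.

16133.6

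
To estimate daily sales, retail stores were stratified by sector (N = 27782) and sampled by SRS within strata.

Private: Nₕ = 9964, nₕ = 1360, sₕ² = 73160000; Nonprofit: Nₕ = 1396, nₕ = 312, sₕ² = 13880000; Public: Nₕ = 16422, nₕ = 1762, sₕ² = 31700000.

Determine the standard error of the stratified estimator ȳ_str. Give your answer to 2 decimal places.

Var(ȳ_str) = Σₕ Wₕ²(1 − fₕ)sₕ²/nₕ with Wₕ = Nₕ/N, N = 27782.
Private: Wₕ = 0.35864949; term = 0.35864949²·(1 − 0.13649137)·73160000/1360 = 5975.0548.
Nonprofit: Wₕ = 0.05024836; term = 0.05024836²·(1 − 0.22349570)·13880000/312 = 87.221301.
Public: Wₕ = 0.59110215; term = 0.59110215²·(1 − 0.10729509)·31700000/1762 = 5611.5956.
Sum = 11673.872.
SE = √(11673.872) = 108.05.

108.05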